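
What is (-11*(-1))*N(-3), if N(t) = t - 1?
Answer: -44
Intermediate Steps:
N(t) = -1 + t
(-11*(-1))*N(-3) = (-11*(-1))*(-1 - 3) = 11*(-4) = -44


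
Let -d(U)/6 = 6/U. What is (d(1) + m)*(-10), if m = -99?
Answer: 1350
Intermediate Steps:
d(U) = -36/U
(d(1) + m)*(-10) = (-36/1 - 99)*(-10) = (-36*1 - 99)*(-10) = (-36 - 99)*(-10) = -135*(-10) = 1350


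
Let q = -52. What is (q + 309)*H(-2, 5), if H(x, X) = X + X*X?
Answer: 7710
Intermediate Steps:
H(x, X) = X + X²
(q + 309)*H(-2, 5) = (-52 + 309)*(5*(1 + 5)) = 257*(5*6) = 257*30 = 7710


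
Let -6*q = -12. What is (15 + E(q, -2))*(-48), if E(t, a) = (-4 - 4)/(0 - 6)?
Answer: -784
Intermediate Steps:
q = 2 (q = -⅙*(-12) = 2)
E(t, a) = 4/3 (E(t, a) = -8/(-6) = -8*(-⅙) = 4/3)
(15 + E(q, -2))*(-48) = (15 + 4/3)*(-48) = (49/3)*(-48) = -784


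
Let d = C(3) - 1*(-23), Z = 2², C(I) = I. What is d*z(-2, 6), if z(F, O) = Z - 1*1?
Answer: 78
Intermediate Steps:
Z = 4
z(F, O) = 3 (z(F, O) = 4 - 1*1 = 4 - 1 = 3)
d = 26 (d = 3 - 1*(-23) = 3 + 23 = 26)
d*z(-2, 6) = 26*3 = 78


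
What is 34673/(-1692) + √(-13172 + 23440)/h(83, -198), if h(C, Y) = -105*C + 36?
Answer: -34673/1692 - 2*√2567/8679 ≈ -20.504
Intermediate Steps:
h(C, Y) = 36 - 105*C
34673/(-1692) + √(-13172 + 23440)/h(83, -198) = 34673/(-1692) + √(-13172 + 23440)/(36 - 105*83) = 34673*(-1/1692) + √10268/(36 - 8715) = -34673/1692 + (2*√2567)/(-8679) = -34673/1692 + (2*√2567)*(-1/8679) = -34673/1692 - 2*√2567/8679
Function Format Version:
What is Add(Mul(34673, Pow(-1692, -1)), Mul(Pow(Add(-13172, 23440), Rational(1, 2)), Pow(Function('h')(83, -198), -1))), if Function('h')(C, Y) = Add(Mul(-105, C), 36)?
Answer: Add(Rational(-34673, 1692), Mul(Rational(-2, 8679), Pow(2567, Rational(1, 2)))) ≈ -20.504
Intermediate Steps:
Function('h')(C, Y) = Add(36, Mul(-105, C))
Add(Mul(34673, Pow(-1692, -1)), Mul(Pow(Add(-13172, 23440), Rational(1, 2)), Pow(Function('h')(83, -198), -1))) = Add(Mul(34673, Pow(-1692, -1)), Mul(Pow(Add(-13172, 23440), Rational(1, 2)), Pow(Add(36, Mul(-105, 83)), -1))) = Add(Mul(34673, Rational(-1, 1692)), Mul(Pow(10268, Rational(1, 2)), Pow(Add(36, -8715), -1))) = Add(Rational(-34673, 1692), Mul(Mul(2, Pow(2567, Rational(1, 2))), Pow(-8679, -1))) = Add(Rational(-34673, 1692), Mul(Mul(2, Pow(2567, Rational(1, 2))), Rational(-1, 8679))) = Add(Rational(-34673, 1692), Mul(Rational(-2, 8679), Pow(2567, Rational(1, 2))))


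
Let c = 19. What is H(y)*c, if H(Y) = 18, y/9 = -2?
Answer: 342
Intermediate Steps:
y = -18 (y = 9*(-2) = -18)
H(y)*c = 18*19 = 342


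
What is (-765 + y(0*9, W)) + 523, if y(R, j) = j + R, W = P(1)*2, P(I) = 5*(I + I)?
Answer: -222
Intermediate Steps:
P(I) = 10*I (P(I) = 5*(2*I) = 10*I)
W = 20 (W = (10*1)*2 = 10*2 = 20)
y(R, j) = R + j
(-765 + y(0*9, W)) + 523 = (-765 + (0*9 + 20)) + 523 = (-765 + (0 + 20)) + 523 = (-765 + 20) + 523 = -745 + 523 = -222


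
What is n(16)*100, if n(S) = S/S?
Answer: 100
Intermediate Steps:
n(S) = 1
n(16)*100 = 1*100 = 100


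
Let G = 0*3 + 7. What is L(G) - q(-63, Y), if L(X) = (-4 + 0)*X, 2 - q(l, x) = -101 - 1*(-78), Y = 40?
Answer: -53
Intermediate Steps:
q(l, x) = 25 (q(l, x) = 2 - (-101 - 1*(-78)) = 2 - (-101 + 78) = 2 - 1*(-23) = 2 + 23 = 25)
G = 7 (G = 0 + 7 = 7)
L(X) = -4*X
L(G) - q(-63, Y) = -4*7 - 1*25 = -28 - 25 = -53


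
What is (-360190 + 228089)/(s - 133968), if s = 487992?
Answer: -132101/354024 ≈ -0.37314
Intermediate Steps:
(-360190 + 228089)/(s - 133968) = (-360190 + 228089)/(487992 - 133968) = -132101/354024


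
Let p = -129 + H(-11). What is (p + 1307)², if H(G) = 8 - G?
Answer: 1432809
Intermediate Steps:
p = -110 (p = -129 + (8 - 1*(-11)) = -129 + (8 + 11) = -129 + 19 = -110)
(p + 1307)² = (-110 + 1307)² = 1197² = 1432809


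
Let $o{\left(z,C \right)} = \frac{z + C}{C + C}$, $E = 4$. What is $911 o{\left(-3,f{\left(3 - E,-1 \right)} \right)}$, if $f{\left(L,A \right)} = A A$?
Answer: $-911$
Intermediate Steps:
$f{\left(L,A \right)} = A^{2}$
$o{\left(z,C \right)} = \frac{C + z}{2 C}$
$911 o{\left(-3,f{\left(3 - E,-1 \right)} \right)} = 911 \frac{\left(-1\right)^{2} - 3}{2 \left(-1\right)^{2}} = 911 \frac{1 - 3}{2 \cdot 1} = 911 \cdot \frac{1}{2} \cdot 1 \left(-2\right) = 911 \left(-1\right) = -911$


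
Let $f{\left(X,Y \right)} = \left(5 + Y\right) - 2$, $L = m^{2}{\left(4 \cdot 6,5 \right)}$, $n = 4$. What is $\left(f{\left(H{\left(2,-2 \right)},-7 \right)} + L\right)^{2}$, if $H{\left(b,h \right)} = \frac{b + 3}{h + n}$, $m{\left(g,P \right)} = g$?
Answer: $327184$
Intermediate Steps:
$H{\left(b,h \right)} = \frac{3 + b}{4 + h}$ ($H{\left(b,h \right)} = \frac{b + 3}{h + 4} = \frac{3 + b}{4 + h}$)
$L = 576$ ($L = \left(4 \cdot 6\right)^{2} = 24^{2} = 576$)
$f{\left(X,Y \right)} = 3 + Y$
$\left(f{\left(H{\left(2,-2 \right)},-7 \right)} + L\right)^{2} = \left(\left(3 - 7\right) + 576\right)^{2} = \left(-4 + 576\right)^{2} = 572^{2} = 327184$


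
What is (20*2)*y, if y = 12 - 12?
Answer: 0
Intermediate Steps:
y = 0
(20*2)*y = (20*2)*0 = 40*0 = 0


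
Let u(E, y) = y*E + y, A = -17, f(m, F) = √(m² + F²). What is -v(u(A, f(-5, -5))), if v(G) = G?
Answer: 80*√2 ≈ 113.14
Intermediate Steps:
f(m, F) = √(F² + m²)
u(E, y) = y + E*y (u(E, y) = E*y + y = y + E*y)
-v(u(A, f(-5, -5))) = -√((-5)² + (-5)²)*(1 - 17) = -√(25 + 25)*(-16) = -√50*(-16) = -5*√2*(-16) = -(-80)*√2 = 80*√2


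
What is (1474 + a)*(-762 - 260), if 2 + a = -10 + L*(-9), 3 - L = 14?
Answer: -1595342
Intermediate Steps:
L = -11 (L = 3 - 1*14 = 3 - 14 = -11)
a = 87 (a = -2 + (-10 - 11*(-9)) = -2 + (-10 + 99) = -2 + 89 = 87)
(1474 + a)*(-762 - 260) = (1474 + 87)*(-762 - 260) = 1561*(-1022) = -1595342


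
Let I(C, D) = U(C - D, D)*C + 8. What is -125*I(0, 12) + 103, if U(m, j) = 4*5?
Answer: -897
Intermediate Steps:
U(m, j) = 20
I(C, D) = 8 + 20*C (I(C, D) = 20*C + 8 = 8 + 20*C)
-125*I(0, 12) + 103 = -125*(8 + 20*0) + 103 = -125*(8 + 0) + 103 = -125*8 + 103 = -1000 + 103 = -897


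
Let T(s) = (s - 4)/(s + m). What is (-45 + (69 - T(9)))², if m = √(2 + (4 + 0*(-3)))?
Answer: 41069/75 + 78*√6/25 ≈ 555.23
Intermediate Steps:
m = √6 (m = √(2 + (4 + 0)) = √(2 + 4) = √6 ≈ 2.4495)
T(s) = (-4 + s)/(s + √6) (T(s) = (s - 4)/(s + √6) = (-4 + s)/(s + √6))
(-45 + (69 - T(9)))² = (-45 + (69 - (-4 + 9)/(9 + √6)))² = (-45 + (69 - 5/(9 + √6)))² = (24 - 5/(9 + √6))²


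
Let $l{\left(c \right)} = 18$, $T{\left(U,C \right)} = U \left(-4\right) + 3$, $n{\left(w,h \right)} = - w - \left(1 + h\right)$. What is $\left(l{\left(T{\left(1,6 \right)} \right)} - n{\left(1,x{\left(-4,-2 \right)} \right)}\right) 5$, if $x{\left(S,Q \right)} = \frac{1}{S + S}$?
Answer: $\frac{795}{8} \approx 99.375$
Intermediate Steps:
$x{\left(S,Q \right)} = \frac{1}{2 S}$
$n{\left(w,h \right)} = -1 - h - w$
$T{\left(U,C \right)} = 3 - 4 U$ ($T{\left(U,C \right)} = - 4 U + 3 = 3 - 4 U$)
$\left(l{\left(T{\left(1,6 \right)} \right)} - n{\left(1,x{\left(-4,-2 \right)} \right)}\right) 5 = \left(18 - \left(-1 - \frac{1}{2 \left(-4\right)} - 1\right)\right) 5 = \left(18 - \left(-1 - \frac{1}{2} \left(- \frac{1}{4}\right) - 1\right)\right) 5 = \left(18 - \left(-1 - - \frac{1}{8} - 1\right)\right) 5 = \left(18 - \left(-1 + \frac{1}{8} - 1\right)\right) 5 = \left(18 - - \frac{15}{8}\right) 5 = \left(18 + \frac{15}{8}\right) 5 = \frac{159}{8} \cdot 5 = \frac{795}{8}$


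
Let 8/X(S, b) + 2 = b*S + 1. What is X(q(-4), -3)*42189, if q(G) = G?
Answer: 337512/11 ≈ 30683.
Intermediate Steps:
X(S, b) = 8/(-1 + S*b) (X(S, b) = 8/(-2 + (b*S + 1)) = 8/(-2 + (S*b + 1)) = 8/(-2 + (1 + S*b)) = 8/(-1 + S*b))
X(q(-4), -3)*42189 = (8/(-1 - 4*(-3)))*42189 = (8/(-1 + 12))*42189 = (8/11)*42189 = 337512/11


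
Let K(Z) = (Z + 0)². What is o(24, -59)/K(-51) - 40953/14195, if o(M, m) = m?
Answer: -6315074/2171835 ≈ -2.9077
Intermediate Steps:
K(Z) = Z²
o(24, -59)/K(-51) - 40953/14195 = -59/((-51)²) - 40953/14195 = -59/2601 - 40953*1/14195 = -59*1/2601 - 2409/835 = -59/2601 - 2409/835 = -6315074/2171835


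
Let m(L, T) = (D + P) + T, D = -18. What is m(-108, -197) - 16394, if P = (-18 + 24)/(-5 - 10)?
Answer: -83047/5 ≈ -16609.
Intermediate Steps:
P = -⅖ (P = 6/(-15) = 6*(-1/15) = -⅖ ≈ -0.40000)
m(L, T) = -92/5 + T (m(L, T) = (-18 - ⅖) + T = -92/5 + T)
m(-108, -197) - 16394 = (-92/5 - 197) - 16394 = -1077/5 - 16394 = -83047/5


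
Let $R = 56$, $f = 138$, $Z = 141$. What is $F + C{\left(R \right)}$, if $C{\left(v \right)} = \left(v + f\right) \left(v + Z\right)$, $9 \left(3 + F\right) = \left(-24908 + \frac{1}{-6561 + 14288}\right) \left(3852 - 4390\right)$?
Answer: $\frac{35401093205}{23181} \approx 1.5272 \cdot 10^{6}$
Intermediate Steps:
$F = \frac{34515161747}{23181}$ ($F = -3 + \frac{\left(-24908 + \frac{1}{-6561 + 14288}\right) \left(3852 - 4390\right)}{9} = -3 + \frac{\left(-24908 + \frac{1}{7727}\right) \left(-538\right)}{9} = -3 + \frac{\left(- \frac{192464115}{7727}\right) \left(-538\right)}{9} = -3 + \frac{1}{9} \cdot \frac{103545693870}{7727} = -3 + \frac{34515231290}{23181} = \frac{34515161747}{23181} \approx 1.4889 \cdot 10^{6}$)
$C{\left(v \right)} = \left(138 + v\right) \left(141 + v\right)$ ($C{\left(v \right)} = \left(v + 138\right) \left(v + 141\right) = \left(138 + v\right) \left(141 + v\right)$)
$F + C{\left(R \right)} = \frac{34515161747}{23181} + \left(19458 + 56^{2} + 279 \cdot 56\right) = \frac{34515161747}{23181} + \left(19458 + 3136 + 15624\right) = \frac{34515161747}{23181} + 38218 = \frac{35401093205}{23181}$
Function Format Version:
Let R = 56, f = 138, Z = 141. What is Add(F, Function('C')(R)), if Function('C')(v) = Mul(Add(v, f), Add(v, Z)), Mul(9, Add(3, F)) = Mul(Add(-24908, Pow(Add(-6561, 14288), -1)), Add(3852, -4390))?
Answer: Rational(35401093205, 23181) ≈ 1.5272e+6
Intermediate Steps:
F = Rational(34515161747, 23181) (F = Add(-3, Mul(Rational(1, 9), Mul(Add(-24908, Pow(Add(-6561, 14288), -1)), Add(3852, -4390)))) = Add(-3, Mul(Rational(1, 9), Mul(Add(-24908, Pow(7727, -1)), -538))) = Add(-3, Mul(Rational(1, 9), Mul(Add(-24908, Rational(1, 7727)), -538))) = Add(-3, Mul(Rational(1, 9), Mul(Rational(-192464115, 7727), -538))) = Add(-3, Mul(Rational(1, 9), Rational(103545693870, 7727))) = Add(-3, Rational(34515231290, 23181)) = Rational(34515161747, 23181) ≈ 1.4889e+6)
Function('C')(v) = Mul(Add(138, v), Add(141, v)) (Function('C')(v) = Mul(Add(v, 138), Add(v, 141)) = Mul(Add(138, v), Add(141, v)))
Add(F, Function('C')(R)) = Add(Rational(34515161747, 23181), Add(19458, Pow(56, 2), Mul(279, 56))) = Add(Rational(34515161747, 23181), Add(19458, 3136, 15624)) = Add(Rational(34515161747, 23181), 38218) = Rational(35401093205, 23181)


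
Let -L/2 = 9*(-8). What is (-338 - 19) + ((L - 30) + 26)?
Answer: -217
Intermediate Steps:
L = 144 (L = -18*(-8) = -2*(-72) = 144)
(-338 - 19) + ((L - 30) + 26) = (-338 - 19) + ((144 - 30) + 26) = -357 + (114 + 26) = -357 + 140 = -217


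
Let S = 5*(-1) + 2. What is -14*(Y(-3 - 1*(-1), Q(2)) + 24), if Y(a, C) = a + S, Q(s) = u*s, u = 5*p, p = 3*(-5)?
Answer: -266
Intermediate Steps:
S = -3 (S = -5 + 2 = -3)
p = -15
u = -75 (u = 5*(-15) = -75)
Q(s) = -75*s
Y(a, C) = -3 + a (Y(a, C) = a - 3 = -3 + a)
-14*(Y(-3 - 1*(-1), Q(2)) + 24) = -14*((-3 + (-3 - 1*(-1))) + 24) = -14*((-3 + (-3 + 1)) + 24) = -14*((-3 - 2) + 24) = -14*(-5 + 24) = -14*19 = -266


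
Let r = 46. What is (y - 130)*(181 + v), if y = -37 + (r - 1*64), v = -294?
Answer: 20905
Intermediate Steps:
y = -55 (y = -37 + (46 - 1*64) = -37 + (46 - 64) = -37 - 18 = -55)
(y - 130)*(181 + v) = (-55 - 130)*(181 - 294) = -185*(-113) = 20905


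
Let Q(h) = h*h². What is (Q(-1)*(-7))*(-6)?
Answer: -42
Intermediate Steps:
Q(h) = h³
(Q(-1)*(-7))*(-6) = ((-1)³*(-7))*(-6) = -1*(-7)*(-6) = 7*(-6) = -42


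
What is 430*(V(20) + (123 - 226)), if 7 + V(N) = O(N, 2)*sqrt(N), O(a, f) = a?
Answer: -47300 + 17200*sqrt(5) ≈ -8839.6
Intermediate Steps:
V(N) = -7 + N**(3/2) (V(N) = -7 + N*sqrt(N) = -7 + N**(3/2))
430*(V(20) + (123 - 226)) = 430*((-7 + 20**(3/2)) + (123 - 226)) = 430*((-7 + 40*sqrt(5)) - 103) = 430*(-110 + 40*sqrt(5)) = -47300 + 17200*sqrt(5)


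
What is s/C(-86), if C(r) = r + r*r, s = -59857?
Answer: -3521/430 ≈ -8.1884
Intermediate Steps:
C(r) = r + r²
s/C(-86) = -59857*(-1/(86*(1 - 86))) = -59857/((-86*(-85))) = -59857/7310 = -59857*1/7310 = -3521/430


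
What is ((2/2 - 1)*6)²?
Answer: 0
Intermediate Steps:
((2/2 - 1)*6)² = ((2*(½) - 1)*6)² = ((1 - 1)*6)² = (0*6)² = 0² = 0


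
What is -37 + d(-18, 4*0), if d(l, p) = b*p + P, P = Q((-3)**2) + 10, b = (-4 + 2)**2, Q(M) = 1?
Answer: -26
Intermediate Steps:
b = 4 (b = (-2)**2 = 4)
P = 11 (P = 1 + 10 = 11)
d(l, p) = 11 + 4*p (d(l, p) = 4*p + 11 = 11 + 4*p)
-37 + d(-18, 4*0) = -37 + (11 + 4*(4*0)) = -37 + (11 + 4*0) = -37 + (11 + 0) = -37 + 11 = -26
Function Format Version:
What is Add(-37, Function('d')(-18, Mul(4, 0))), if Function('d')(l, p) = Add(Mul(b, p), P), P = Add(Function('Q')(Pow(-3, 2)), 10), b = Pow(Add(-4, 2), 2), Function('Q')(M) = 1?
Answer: -26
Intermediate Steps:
b = 4 (b = Pow(-2, 2) = 4)
P = 11 (P = Add(1, 10) = 11)
Function('d')(l, p) = Add(11, Mul(4, p)) (Function('d')(l, p) = Add(Mul(4, p), 11) = Add(11, Mul(4, p)))
Add(-37, Function('d')(-18, Mul(4, 0))) = Add(-37, Add(11, Mul(4, Mul(4, 0)))) = Add(-37, Add(11, Mul(4, 0))) = Add(-37, Add(11, 0)) = Add(-37, 11) = -26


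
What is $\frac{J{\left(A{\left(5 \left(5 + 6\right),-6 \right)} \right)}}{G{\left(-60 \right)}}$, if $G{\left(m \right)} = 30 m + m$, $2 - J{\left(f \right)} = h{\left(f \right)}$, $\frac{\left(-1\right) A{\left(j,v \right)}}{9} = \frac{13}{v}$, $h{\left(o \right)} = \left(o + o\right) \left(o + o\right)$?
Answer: $\frac{49}{60} \approx 0.81667$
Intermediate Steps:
$h{\left(o \right)} = 4 o^{2}$ ($h{\left(o \right)} = 2 o 2 o = 4 o^{2}$)
$A{\left(j,v \right)} = - \frac{117}{v}$ ($A{\left(j,v \right)} = - 9 \frac{13}{v} = - \frac{117}{v}$)
$J{\left(f \right)} = 2 - 4 f^{2}$
$G{\left(m \right)} = 31 m$
$\frac{J{\left(A{\left(5 \left(5 + 6\right),-6 \right)} \right)}}{G{\left(-60 \right)}} = \frac{2 - 4 \left(- \frac{117}{-6}\right)^{2}}{31 \left(-60\right)} = \frac{2 - 4 \left(\left(-117\right) \left(- \frac{1}{6}\right)\right)^{2}}{-1860} = \left(2 - 4 \left(\frac{39}{2}\right)^{2}\right) \left(- \frac{1}{1860}\right) = \left(2 - 1521\right) \left(- \frac{1}{1860}\right) = \left(-1519\right) \left(- \frac{1}{1860}\right) = \frac{49}{60}$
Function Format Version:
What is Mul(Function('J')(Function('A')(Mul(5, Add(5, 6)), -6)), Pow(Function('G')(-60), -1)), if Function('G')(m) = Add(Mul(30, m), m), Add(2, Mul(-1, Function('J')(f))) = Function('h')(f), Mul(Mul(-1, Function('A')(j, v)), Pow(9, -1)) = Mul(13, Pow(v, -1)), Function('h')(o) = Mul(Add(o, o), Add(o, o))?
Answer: Rational(49, 60) ≈ 0.81667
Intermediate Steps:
Function('h')(o) = Mul(4, Pow(o, 2)) (Function('h')(o) = Mul(Mul(2, o), Mul(2, o)) = Mul(4, Pow(o, 2)))
Function('A')(j, v) = Mul(-117, Pow(v, -1)) (Function('A')(j, v) = Mul(-9, Mul(13, Pow(v, -1))) = Mul(-117, Pow(v, -1)))
Function('J')(f) = Add(2, Mul(-4, Pow(f, 2))) (Function('J')(f) = Add(2, Mul(-1, Mul(4, Pow(f, 2)))) = Add(2, Mul(-4, Pow(f, 2))))
Function('G')(m) = Mul(31, m)
Mul(Function('J')(Function('A')(Mul(5, Add(5, 6)), -6)), Pow(Function('G')(-60), -1)) = Mul(Add(2, Mul(-4, Pow(Mul(-117, Pow(-6, -1)), 2))), Pow(Mul(31, -60), -1)) = Mul(Add(2, Mul(-4, Pow(Mul(-117, Rational(-1, 6)), 2))), Pow(-1860, -1)) = Mul(Add(2, Mul(-4, Pow(Rational(39, 2), 2))), Rational(-1, 1860)) = Mul(Add(2, Mul(-4, Rational(1521, 4))), Rational(-1, 1860)) = Mul(Add(2, -1521), Rational(-1, 1860)) = Mul(-1519, Rational(-1, 1860)) = Rational(49, 60)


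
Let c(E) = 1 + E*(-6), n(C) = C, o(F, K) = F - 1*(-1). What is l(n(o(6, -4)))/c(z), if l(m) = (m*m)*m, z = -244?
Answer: 343/1465 ≈ 0.23413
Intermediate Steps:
o(F, K) = 1 + F (o(F, K) = F + 1 = 1 + F)
c(E) = 1 - 6*E
l(m) = m³ (l(m) = m²*m = m³)
l(n(o(6, -4)))/c(z) = (1 + 6)³/(1 - 6*(-244)) = 7³/(1 + 1464) = 343/1465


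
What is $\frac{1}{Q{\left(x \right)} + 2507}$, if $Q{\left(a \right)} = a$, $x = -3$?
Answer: $\frac{1}{2504} \approx 0.00039936$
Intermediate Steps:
$\frac{1}{Q{\left(x \right)} + 2507} = \frac{1}{-3 + 2507} = \frac{1}{2504}$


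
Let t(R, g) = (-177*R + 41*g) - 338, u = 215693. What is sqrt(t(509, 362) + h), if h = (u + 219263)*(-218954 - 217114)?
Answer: I*sqrt(189670468597) ≈ 4.3551e+5*I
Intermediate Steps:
t(R, g) = -338 - 177*R + 41*g
h = -189670393008 (h = (215693 + 219263)*(-218954 - 217114) = 434956*(-436068) = -189670393008)
sqrt(t(509, 362) + h) = sqrt((-338 - 177*509 + 41*362) - 189670393008) = sqrt((-338 - 90093 + 14842) - 189670393008) = sqrt(-75589 - 189670393008) = sqrt(-189670468597) = I*sqrt(189670468597)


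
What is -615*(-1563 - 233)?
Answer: 1104540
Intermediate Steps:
-615*(-1563 - 233) = -615*(-1796) = 1104540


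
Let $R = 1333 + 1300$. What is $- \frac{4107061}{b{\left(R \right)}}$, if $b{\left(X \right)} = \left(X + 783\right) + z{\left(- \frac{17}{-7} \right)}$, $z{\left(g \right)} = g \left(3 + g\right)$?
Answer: $- \frac{201245989}{168030} \approx -1197.7$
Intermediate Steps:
$R = 2633$
$b{\left(X \right)} = \frac{39013}{49} + X$ ($b{\left(X \right)} = \left(X + 783\right) + - \frac{17}{-7} \left(3 - \frac{17}{-7}\right) = \left(783 + X\right) + \left(-17\right) \left(- \frac{1}{7}\right) \left(3 - - \frac{17}{7}\right) = \left(783 + X\right) + \frac{17 \left(3 + \frac{17}{7}\right)}{7} = \left(783 + X\right) + \frac{17}{7} \cdot \frac{38}{7} = \left(783 + X\right) + \frac{646}{49} = \frac{39013}{49} + X$)
$- \frac{4107061}{b{\left(R \right)}} = - \frac{4107061}{\frac{39013}{49} + 2633} = - \frac{4107061}{\frac{168030}{49}} = \left(-4107061\right) \frac{49}{168030} = - \frac{201245989}{168030}$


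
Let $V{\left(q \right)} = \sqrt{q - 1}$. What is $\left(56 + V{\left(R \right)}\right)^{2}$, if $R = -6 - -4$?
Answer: $\left(56 + i \sqrt{3}\right)^{2} \approx 3133.0 + 193.99 i$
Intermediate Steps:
$R = -2$ ($R = -6 + 4 = -2$)
$V{\left(q \right)} = \sqrt{-1 + q}$
$\left(56 + V{\left(R \right)}\right)^{2} = \left(56 + \sqrt{-1 - 2}\right)^{2} = \left(56 + \sqrt{-3}\right)^{2} = \left(56 + i \sqrt{3}\right)^{2}$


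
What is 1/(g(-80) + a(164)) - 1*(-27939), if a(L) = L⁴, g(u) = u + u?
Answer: 20210923293985/723394656 ≈ 27939.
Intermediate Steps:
g(u) = 2*u
1/(g(-80) + a(164)) - 1*(-27939) = 1/(2*(-80) + 164⁴) - 1*(-27939) = 1/(-160 + 723394816) + 27939 = 1/723394656 + 27939 = 20210923293985/723394656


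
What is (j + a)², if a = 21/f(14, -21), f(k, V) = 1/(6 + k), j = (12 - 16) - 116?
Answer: 90000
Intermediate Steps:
j = -120 (j = -4 - 116 = -120)
a = 420 (a = 21/(1/(6 + 14)) = 21/(1/20) = 21*20 = 420)
(j + a)² = (-120 + 420)² = 300² = 90000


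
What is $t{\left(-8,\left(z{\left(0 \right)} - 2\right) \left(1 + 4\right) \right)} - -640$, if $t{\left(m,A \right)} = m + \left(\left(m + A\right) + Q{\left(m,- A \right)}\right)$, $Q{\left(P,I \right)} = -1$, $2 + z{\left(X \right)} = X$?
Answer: $603$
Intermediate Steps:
$z{\left(X \right)} = -2 + X$
$t{\left(m,A \right)} = -1 + A + 2 m$ ($t{\left(m,A \right)} = m - \left(1 - A - m\right) = m + \left(-1 + A + m\right) = -1 + A + 2 m$)
$t{\left(-8,\left(z{\left(0 \right)} - 2\right) \left(1 + 4\right) \right)} - -640 = \left(-1 + \left(\left(-2 + 0\right) - 2\right) \left(1 + 4\right) + 2 \left(-8\right)\right) - -640 = \left(-1 + \left(-2 - 2\right) 5 - 16\right) + 640 = \left(-1 - 20 - 16\right) + 640 = -37 + 640 = 603$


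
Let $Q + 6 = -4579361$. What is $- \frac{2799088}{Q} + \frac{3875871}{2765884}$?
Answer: $\frac{25490988467449}{12665997915428} \approx 2.0126$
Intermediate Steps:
$Q = -4579367$ ($Q = -6 - 4579361 = -4579367$)
$- \frac{2799088}{Q} + \frac{3875871}{2765884} = - \frac{2799088}{-4579367} + \frac{3875871}{2765884} = \left(-2799088\right) \left(- \frac{1}{4579367}\right) + 3875871 \cdot \frac{1}{2765884} = \frac{2799088}{4579367} + \frac{3875871}{2765884} = \frac{25490988467449}{12665997915428}$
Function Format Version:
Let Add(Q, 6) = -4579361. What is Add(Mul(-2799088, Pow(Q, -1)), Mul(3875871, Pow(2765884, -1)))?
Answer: Rational(25490988467449, 12665997915428) ≈ 2.0126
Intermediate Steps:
Q = -4579367 (Q = Add(-6, -4579361) = -4579367)
Add(Mul(-2799088, Pow(Q, -1)), Mul(3875871, Pow(2765884, -1))) = Add(Mul(-2799088, Pow(-4579367, -1)), Mul(3875871, Pow(2765884, -1))) = Add(Mul(-2799088, Rational(-1, 4579367)), Mul(3875871, Rational(1, 2765884))) = Add(Rational(2799088, 4579367), Rational(3875871, 2765884)) = Rational(25490988467449, 12665997915428)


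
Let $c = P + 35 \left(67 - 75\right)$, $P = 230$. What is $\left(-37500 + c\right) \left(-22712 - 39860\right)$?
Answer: $2349578600$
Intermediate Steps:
$c = -50$ ($c = 230 + 35 \left(67 - 75\right) = 230 + 35 \left(-8\right) = 230 - 280 = -50$)
$\left(-37500 + c\right) \left(-22712 - 39860\right) = \left(-37500 - 50\right) \left(-22712 - 39860\right) = \left(-37550\right) \left(-62572\right) = 2349578600$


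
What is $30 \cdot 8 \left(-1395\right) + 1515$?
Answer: $-333285$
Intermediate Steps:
$30 \cdot 8 \left(-1395\right) + 1515 = 240 \left(-1395\right) + 1515 = -334800 + 1515 = -333285$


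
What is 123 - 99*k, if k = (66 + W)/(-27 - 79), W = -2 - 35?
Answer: 15909/106 ≈ 150.08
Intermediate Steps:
W = -37
k = -29/106 (k = (66 - 37)/(-27 - 79) = 29/(-106) = 29*(-1/106) = -29/106 ≈ -0.27358)
123 - 99*k = 123 - 99*(-29/106) = 123 + 2871/106 = 15909/106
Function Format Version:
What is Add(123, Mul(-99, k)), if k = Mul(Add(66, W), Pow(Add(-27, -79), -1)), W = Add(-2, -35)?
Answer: Rational(15909, 106) ≈ 150.08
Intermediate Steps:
W = -37
k = Rational(-29, 106) (k = Mul(Add(66, -37), Pow(Add(-27, -79), -1)) = Mul(29, Pow(-106, -1)) = Mul(29, Rational(-1, 106)) = Rational(-29, 106) ≈ -0.27358)
Add(123, Mul(-99, k)) = Add(123, Mul(-99, Rational(-29, 106))) = Add(123, Rational(2871, 106)) = Rational(15909, 106)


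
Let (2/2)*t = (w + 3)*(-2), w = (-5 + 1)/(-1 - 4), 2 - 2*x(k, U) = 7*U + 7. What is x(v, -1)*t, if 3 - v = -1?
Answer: -38/5 ≈ -7.6000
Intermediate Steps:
v = 4 (v = 3 - 1*(-1) = 3 + 1 = 4)
x(k, U) = -5/2 - 7*U/2 (x(k, U) = 1 - (7*U + 7)/2 = 1 - (7 + 7*U)/2 = 1 + (-7/2 - 7*U/2) = -5/2 - 7*U/2)
w = ⅘ (w = -4/(-5) = -4*(-⅕) = ⅘ ≈ 0.80000)
t = -38/5 (t = (⅘ + 3)*(-2) = (19/5)*(-2) = -38/5 ≈ -7.6000)
x(v, -1)*t = (-5/2 - 7/2*(-1))*(-38/5) = (-5/2 + 7/2)*(-38/5) = 1*(-38/5) = -38/5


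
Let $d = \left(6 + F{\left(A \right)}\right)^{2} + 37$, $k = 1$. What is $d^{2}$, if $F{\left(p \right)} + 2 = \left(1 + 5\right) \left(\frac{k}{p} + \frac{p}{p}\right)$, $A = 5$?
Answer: $\frac{16491721}{625} \approx 26387.0$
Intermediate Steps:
$F{\left(p \right)} = 4 + \frac{6}{p}$ ($F{\left(p \right)} = -2 + \left(1 + 5\right) \left(1 \frac{1}{p} + \frac{p}{p}\right) = -2 + 6 \left(\frac{1}{p} + 1\right) = -2 + 6 \left(1 + \frac{1}{p}\right) = -2 + \left(6 + \frac{6}{p}\right) = 4 + \frac{6}{p}$)
$d = \frac{4061}{25}$ ($d = \left(6 + \left(4 + \frac{6}{5}\right)\right)^{2} + 37 = \left(6 + \frac{26}{5}\right)^{2} + 37 = \left(\frac{56}{5}\right)^{2} + 37 = \frac{3136}{25} + 37 = \frac{4061}{25} \approx 162.44$)
$d^{2} = \left(\frac{4061}{25}\right)^{2} = \frac{16491721}{625}$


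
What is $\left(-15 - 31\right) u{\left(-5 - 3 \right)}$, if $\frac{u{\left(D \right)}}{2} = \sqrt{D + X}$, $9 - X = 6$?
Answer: $- 92 i \sqrt{5} \approx - 205.72 i$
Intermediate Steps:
$X = 3$ ($X = 9 - 6 = 3$)
$u{\left(D \right)} = 2 \sqrt{3 + D}$ ($u{\left(D \right)} = 2 \sqrt{D + 3} = 2 \sqrt{3 + D}$)
$\left(-15 - 31\right) u{\left(-5 - 3 \right)} = \left(-15 - 31\right) 2 \sqrt{3 - 8} = - 46 \cdot 2 \sqrt{3 - 8} = - 46 \cdot 2 \sqrt{-5} = - 46 \cdot 2 i \sqrt{5} = - 92 i \sqrt{5}$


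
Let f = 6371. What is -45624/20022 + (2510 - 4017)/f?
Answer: -53473943/21260027 ≈ -2.5152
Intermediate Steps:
-45624/20022 + (2510 - 4017)/f = -45624/20022 + (2510 - 4017)/6371 = -45624*1/20022 - 1507*1/6371 = -7604/3337 - 1507/6371 = -53473943/21260027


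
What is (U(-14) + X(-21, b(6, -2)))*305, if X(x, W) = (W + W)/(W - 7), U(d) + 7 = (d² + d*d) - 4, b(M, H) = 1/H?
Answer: 348737/3 ≈ 1.1625e+5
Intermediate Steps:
U(d) = -11 + 2*d² (U(d) = -7 + ((d² + d*d) - 4) = -7 + ((d² + d²) - 4) = -7 + (2*d² - 4) = -7 + (-4 + 2*d²) = -11 + 2*d²)
X(x, W) = 2*W/(-7 + W) (X(x, W) = (2*W)/(-7 + W) = 2*W/(-7 + W))
(U(-14) + X(-21, b(6, -2)))*305 = ((-11 + 2*(-14)²) + 2/(-2*(-7 + 1/(-2))))*305 = ((-11 + 2*196) + 2*(-½)/(-7 - ½))*305 = ((-11 + 392) + 2*(-½)/(-15/2))*305 = (381 + 2*(-½)*(-2/15))*305 = (381 + 2/15)*305 = (5717/15)*305 = 348737/3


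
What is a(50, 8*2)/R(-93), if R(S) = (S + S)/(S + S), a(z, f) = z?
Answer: 50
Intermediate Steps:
R(S) = 1 (R(S) = (2*S)/((2*S)) = (2*S)*(1/(2*S)) = 1)
a(50, 8*2)/R(-93) = 50/1 = 50*1 = 50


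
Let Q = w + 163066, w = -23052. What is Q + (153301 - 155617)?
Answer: 137698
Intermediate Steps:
Q = 140014 (Q = -23052 + 163066 = 140014)
Q + (153301 - 155617) = 140014 + (153301 - 155617) = 140014 - 2316 = 137698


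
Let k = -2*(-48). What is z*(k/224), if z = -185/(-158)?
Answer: 555/1106 ≈ 0.50181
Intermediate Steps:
k = 96
z = 185/158 (z = -185*(-1/158) = 185/158 ≈ 1.1709)
z*(k/224) = 185*(96/224)/158 = 185*(96*(1/224))/158 = (185/158)*(3/7) = 555/1106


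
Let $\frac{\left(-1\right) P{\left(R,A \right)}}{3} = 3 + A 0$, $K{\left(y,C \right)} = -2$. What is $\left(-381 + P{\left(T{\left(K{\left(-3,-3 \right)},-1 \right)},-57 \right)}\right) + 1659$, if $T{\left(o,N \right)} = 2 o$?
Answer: $1269$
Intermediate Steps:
$P{\left(R,A \right)} = -9$ ($P{\left(R,A \right)} = - 3 \left(3 + A 0\right) = - 3 \left(3 + 0\right) = \left(-3\right) 3 = -9$)
$\left(-381 + P{\left(T{\left(K{\left(-3,-3 \right)},-1 \right)},-57 \right)}\right) + 1659 = \left(-381 - 9\right) + 1659 = -390 + 1659 = 1269$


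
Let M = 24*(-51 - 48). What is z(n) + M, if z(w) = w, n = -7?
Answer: -2383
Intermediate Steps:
M = -2376 (M = 24*(-99) = -2376)
z(n) + M = -7 - 2376 = -2383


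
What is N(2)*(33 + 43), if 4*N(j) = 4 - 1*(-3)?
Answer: 133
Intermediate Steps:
N(j) = 7/4 (N(j) = (4 - 1*(-3))/4 = (4 + 3)/4 = (1/4)*7 = 7/4)
N(2)*(33 + 43) = 7*(33 + 43)/4 = (7/4)*76 = 133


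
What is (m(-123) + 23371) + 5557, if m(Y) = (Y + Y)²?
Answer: 89444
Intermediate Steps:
m(Y) = 4*Y² (m(Y) = (2*Y)² = 4*Y²)
(m(-123) + 23371) + 5557 = (4*(-123)² + 23371) + 5557 = (4*15129 + 23371) + 5557 = (60516 + 23371) + 5557 = 83887 + 5557 = 89444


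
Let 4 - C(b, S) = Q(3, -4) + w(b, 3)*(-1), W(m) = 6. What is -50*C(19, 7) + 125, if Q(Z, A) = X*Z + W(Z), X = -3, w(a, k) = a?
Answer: -1175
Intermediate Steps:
Q(Z, A) = 6 - 3*Z (Q(Z, A) = -3*Z + 6 = 6 - 3*Z)
C(b, S) = 7 + b (C(b, S) = 4 - ((6 - 3*3) + b*(-1)) = 4 - ((6 - 9) - b) = 4 - (-3 - b) = 4 + (3 + b) = 7 + b)
-50*C(19, 7) + 125 = -50*(7 + 19) + 125 = -50*26 + 125 = -1300 + 125 = -1175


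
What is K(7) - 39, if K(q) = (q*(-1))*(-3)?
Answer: -18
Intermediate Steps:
K(q) = 3*q (K(q) = -q*(-3) = 3*q)
K(7) - 39 = 3*7 - 39 = 21 - 39 = -18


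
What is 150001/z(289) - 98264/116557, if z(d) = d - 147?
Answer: 17469713069/16551094 ≈ 1055.5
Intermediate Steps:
z(d) = -147 + d
150001/z(289) - 98264/116557 = 150001/(-147 + 289) - 98264/116557 = 150001/142 - 98264*1/116557 = 150001*(1/142) - 98264/116557 = 150001/142 - 98264/116557 = 17469713069/16551094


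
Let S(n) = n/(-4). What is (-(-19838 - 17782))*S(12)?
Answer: -112860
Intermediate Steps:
S(n) = -n/4 (S(n) = n*(-¼) = -n/4)
(-(-19838 - 17782))*S(12) = (-(-19838 - 17782))*(-¼*12) = -1*(-37620)*(-3) = 37620*(-3) = -112860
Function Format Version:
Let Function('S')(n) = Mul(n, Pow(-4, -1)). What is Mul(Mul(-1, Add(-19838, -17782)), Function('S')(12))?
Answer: -112860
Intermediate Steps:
Function('S')(n) = Mul(Rational(-1, 4), n) (Function('S')(n) = Mul(n, Rational(-1, 4)) = Mul(Rational(-1, 4), n))
Mul(Mul(-1, Add(-19838, -17782)), Function('S')(12)) = Mul(Mul(-1, Add(-19838, -17782)), Mul(Rational(-1, 4), 12)) = Mul(Mul(-1, -37620), -3) = Mul(37620, -3) = -112860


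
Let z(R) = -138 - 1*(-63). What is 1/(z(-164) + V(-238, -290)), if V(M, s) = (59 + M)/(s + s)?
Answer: -580/43321 ≈ -0.013388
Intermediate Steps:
z(R) = -75 (z(R) = -138 + 63 = -75)
V(M, s) = (59 + M)/(2*s) (V(M, s) = (59 + M)/((2*s)) = (59 + M)*(1/(2*s)) = (59 + M)/(2*s))
1/(z(-164) + V(-238, -290)) = 1/(-75 + (1/2)*(59 - 238)/(-290)) = 1/(-75 + (1/2)*(-1/290)*(-179)) = 1/(-75 + 179/580) = 1/(-43321/580) = -580/43321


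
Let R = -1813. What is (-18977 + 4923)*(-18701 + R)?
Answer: 288303756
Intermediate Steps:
(-18977 + 4923)*(-18701 + R) = (-18977 + 4923)*(-18701 - 1813) = -14054*(-20514) = 288303756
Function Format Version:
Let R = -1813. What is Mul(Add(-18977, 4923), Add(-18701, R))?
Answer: 288303756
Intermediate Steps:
Mul(Add(-18977, 4923), Add(-18701, R)) = Mul(Add(-18977, 4923), Add(-18701, -1813)) = Mul(-14054, -20514) = 288303756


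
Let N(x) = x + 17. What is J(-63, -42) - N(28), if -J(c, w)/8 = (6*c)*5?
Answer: 15075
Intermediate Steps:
N(x) = 17 + x
J(c, w) = -240*c (J(c, w) = -8*6*c*5 = -240*c)
J(-63, -42) - N(28) = -240*(-63) - (17 + 28) = 15120 - 1*45 = 15120 - 45 = 15075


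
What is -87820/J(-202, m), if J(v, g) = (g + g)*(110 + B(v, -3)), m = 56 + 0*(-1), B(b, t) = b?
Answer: 21955/2576 ≈ 8.5229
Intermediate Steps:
m = 56 (m = 56 + 0 = 56)
J(v, g) = 2*g*(110 + v) (J(v, g) = (g + g)*(110 + v) = (2*g)*(110 + v) = 2*g*(110 + v))
-87820/J(-202, m) = -87820*1/(112*(110 - 202)) = -87820/(2*56*(-92)) = -87820/(-10304) = -87820*(-1/10304) = 21955/2576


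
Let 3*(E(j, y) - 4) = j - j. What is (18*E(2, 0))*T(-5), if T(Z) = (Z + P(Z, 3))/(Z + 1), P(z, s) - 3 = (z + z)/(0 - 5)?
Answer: 0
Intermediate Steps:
E(j, y) = 4 (E(j, y) = 4 + (j - j)/3 = 4 + (1/3)*0 = 4 + 0 = 4)
P(z, s) = 3 - 2*z/5 (P(z, s) = 3 + (z + z)/(0 - 5) = 3 + (2*z)/(-5) = 3 + (2*z)*(-1/5) = 3 - 2*z/5)
T(Z) = (3 + 3*Z/5)/(1 + Z) (T(Z) = (Z + (3 - 2*Z/5))/(Z + 1) = (3 + 3*Z/5)/(1 + Z))
(18*E(2, 0))*T(-5) = (18*4)*(3*(5 - 5)/(5*(1 - 5))) = 72*((3/5)*0/(-4)) = 72*((3/5)*(-1/4)*0) = 72*0 = 0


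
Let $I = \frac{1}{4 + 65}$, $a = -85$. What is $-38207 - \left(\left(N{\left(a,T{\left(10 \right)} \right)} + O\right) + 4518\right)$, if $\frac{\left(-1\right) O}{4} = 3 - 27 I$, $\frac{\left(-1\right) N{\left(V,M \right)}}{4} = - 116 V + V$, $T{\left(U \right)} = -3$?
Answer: $- \frac{83135}{23} \approx -3614.6$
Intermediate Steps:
$N{\left(V,M \right)} = 460 V$ ($N{\left(V,M \right)} = - 4 \left(- 116 V + V\right) = - 4 \left(- 115 V\right) = 460 V$)
$I = \frac{1}{69} \approx 0.014493$
$O = - \frac{240}{23}$ ($O = - 4 \left(3 - \frac{9}{23}\right) = \left(-4\right) \frac{60}{23} = - \frac{240}{23} \approx -10.435$)
$-38207 - \left(\left(N{\left(a,T{\left(10 \right)} \right)} + O\right) + 4518\right) = -38207 - \left(\left(460 \left(-85\right) - \frac{240}{23}\right) + 4518\right) = -38207 - \left(\left(-39100 - \frac{240}{23}\right) + 4518\right) = -38207 - \left(- \frac{899540}{23} + 4518\right) = -38207 - - \frac{795626}{23} = -38207 + \frac{795626}{23} = - \frac{83135}{23}$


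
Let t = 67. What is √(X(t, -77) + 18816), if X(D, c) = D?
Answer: √18883 ≈ 137.42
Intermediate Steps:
√(X(t, -77) + 18816) = √(67 + 18816) = √18883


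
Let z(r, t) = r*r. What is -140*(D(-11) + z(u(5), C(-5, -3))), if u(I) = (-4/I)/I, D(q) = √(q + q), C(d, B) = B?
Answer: -448/125 - 140*I*√22 ≈ -3.584 - 656.66*I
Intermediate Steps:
D(q) = √2*√q (D(q) = √(2*q) = √2*√q)
u(I) = -4/I²
z(r, t) = r²
-140*(D(-11) + z(u(5), C(-5, -3))) = -140*(√2*√(-11) + (-4/5²)²) = -140*(√2*(I*√11) + (-4*1/25)²) = -140*(I*√22 + (-4/25)²) = -140*(I*√22 + 16/625) = -140*(16/625 + I*√22) = -448/125 - 140*I*√22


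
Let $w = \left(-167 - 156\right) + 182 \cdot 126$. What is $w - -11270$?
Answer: $33879$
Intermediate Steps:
$w = 22609$ ($w = -323 + 22932 = 22609$)
$w - -11270 = 22609 - -11270 = 22609 + 11270 = 33879$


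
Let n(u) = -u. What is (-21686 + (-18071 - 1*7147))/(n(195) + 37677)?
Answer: -23452/18741 ≈ -1.2514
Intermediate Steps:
(-21686 + (-18071 - 1*7147))/(n(195) + 37677) = (-21686 + (-18071 - 1*7147))/(-1*195 + 37677) = (-21686 + (-18071 - 7147))/(-195 + 37677) = (-21686 - 25218)/37482 = -46904*1/37482 = -23452/18741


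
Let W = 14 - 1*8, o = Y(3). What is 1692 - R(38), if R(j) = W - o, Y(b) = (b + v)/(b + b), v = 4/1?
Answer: 10123/6 ≈ 1687.2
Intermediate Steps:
v = 4 (v = 4*1 = 4)
Y(b) = (4 + b)/(2*b) (Y(b) = (b + 4)/(b + b) = (4 + b)/((2*b)) = (4 + b)*(1/(2*b)) = (4 + b)/(2*b))
o = 7/6 (o = (½)*(4 + 3)/3 = (½)*(⅓)*7 = 7/6 ≈ 1.1667)
W = 6 (W = 14 - 8 = 6)
R(j) = 29/6 (R(j) = 6 - 1*7/6 = 6 - 7/6 = 29/6)
1692 - R(38) = 1692 - 1*29/6 = 1692 - 29/6 = 10123/6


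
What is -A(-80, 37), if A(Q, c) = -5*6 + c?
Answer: -7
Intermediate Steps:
A(Q, c) = -30 + c
-A(-80, 37) = -(-30 + 37) = -1*7 = -7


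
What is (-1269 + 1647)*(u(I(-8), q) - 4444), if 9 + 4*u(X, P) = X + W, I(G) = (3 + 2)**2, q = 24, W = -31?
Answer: -3362499/2 ≈ -1.6813e+6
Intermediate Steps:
I(G) = 25 (I(G) = 5**2 = 25)
u(X, P) = -10 + X/4 (u(X, P) = -9/4 + (X - 31)/4 = -9/4 + (-31 + X)/4 = -9/4 + (-31/4 + X/4) = -10 + X/4)
(-1269 + 1647)*(u(I(-8), q) - 4444) = (-1269 + 1647)*((-10 + (1/4)*25) - 4444) = 378*((-10 + 25/4) - 4444) = 378*(-15/4 - 4444) = 378*(-17791/4) = -3362499/2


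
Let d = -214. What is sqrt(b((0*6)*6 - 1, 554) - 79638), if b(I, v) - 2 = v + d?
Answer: 8*I*sqrt(1239) ≈ 281.6*I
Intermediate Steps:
b(I, v) = -212 + v (b(I, v) = 2 + (v - 214) = 2 + (-214 + v) = -212 + v)
sqrt(b((0*6)*6 - 1, 554) - 79638) = sqrt((-212 + 554) - 79638) = sqrt(342 - 79638) = sqrt(-79296) = 8*I*sqrt(1239)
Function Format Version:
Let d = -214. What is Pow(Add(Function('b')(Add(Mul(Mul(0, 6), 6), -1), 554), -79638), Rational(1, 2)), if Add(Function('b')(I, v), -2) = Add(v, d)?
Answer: Mul(8, I, Pow(1239, Rational(1, 2))) ≈ Mul(281.60, I)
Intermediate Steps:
Function('b')(I, v) = Add(-212, v) (Function('b')(I, v) = Add(2, Add(v, -214)) = Add(2, Add(-214, v)) = Add(-212, v))
Pow(Add(Function('b')(Add(Mul(Mul(0, 6), 6), -1), 554), -79638), Rational(1, 2)) = Pow(Add(Add(-212, 554), -79638), Rational(1, 2)) = Pow(Add(342, -79638), Rational(1, 2)) = Pow(-79296, Rational(1, 2)) = Mul(8, I, Pow(1239, Rational(1, 2)))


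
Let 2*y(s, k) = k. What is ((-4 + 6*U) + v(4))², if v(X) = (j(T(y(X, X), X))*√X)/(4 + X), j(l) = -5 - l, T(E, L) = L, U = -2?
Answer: 5329/16 ≈ 333.06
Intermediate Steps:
y(s, k) = k/2
v(X) = √X*(-5 - X)/(4 + X) (v(X) = ((-5 - X)*√X)/(4 + X) = (√X*(-5 - X))/(4 + X) = √X*(-5 - X)/(4 + X))
((-4 + 6*U) + v(4))² = ((-4 + 6*(-2)) + √4*(-5 - 1*4)/(4 + 4))² = ((-4 - 12) + 2*(-5 - 4)/8)² = (-16 + 2*(⅛)*(-9))² = (-16 - 9/4)² = (-73/4)² = 5329/16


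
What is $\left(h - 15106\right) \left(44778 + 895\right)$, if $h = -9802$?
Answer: $-1137623084$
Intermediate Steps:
$\left(h - 15106\right) \left(44778 + 895\right) = \left(-9802 - 15106\right) \left(44778 + 895\right) = \left(-24908\right) 45673 = -1137623084$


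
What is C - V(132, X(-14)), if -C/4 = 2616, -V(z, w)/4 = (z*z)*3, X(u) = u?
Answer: 198624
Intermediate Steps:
V(z, w) = -12*z² (V(z, w) = -4*z*z*3 = -4*z²*3 = -12*z²)
C = -10464 (C = -4*2616 = -10464)
C - V(132, X(-14)) = -10464 - (-12)*132² = -10464 - (-12)*17424 = -10464 - 1*(-209088) = -10464 + 209088 = 198624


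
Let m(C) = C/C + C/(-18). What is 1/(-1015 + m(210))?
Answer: -3/3077 ≈ -0.00097498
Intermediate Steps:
m(C) = 1 - C/18 (m(C) = 1 + C*(-1/18) = 1 - C/18)
1/(-1015 + m(210)) = 1/(-1015 + (1 - 1/18*210)) = 1/(-1015 + (1 - 35/3)) = 1/(-1015 - 32/3) = 1/(-3077/3) = -3/3077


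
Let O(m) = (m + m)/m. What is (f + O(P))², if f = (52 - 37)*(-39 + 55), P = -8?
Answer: 58564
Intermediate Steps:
O(m) = 2 (O(m) = (2*m)/m = 2)
f = 240 (f = 15*16 = 240)
(f + O(P))² = (240 + 2)² = 242² = 58564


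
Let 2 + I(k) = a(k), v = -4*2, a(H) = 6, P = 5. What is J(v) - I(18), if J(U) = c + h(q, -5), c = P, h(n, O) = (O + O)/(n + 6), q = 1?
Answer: -3/7 ≈ -0.42857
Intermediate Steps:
v = -8
h(n, O) = 2*O/(6 + n) (h(n, O) = (2*O)/(6 + n) = 2*O/(6 + n))
c = 5
I(k) = 4 (I(k) = -2 + 6 = 4)
J(U) = 25/7 (J(U) = 5 + 2*(-5)/(6 + 1) = 5 + 2*(-5)/7 = 5 + 2*(-5)*(⅐) = 5 - 10/7 = 25/7)
J(v) - I(18) = 25/7 - 1*4 = 25/7 - 4 = -3/7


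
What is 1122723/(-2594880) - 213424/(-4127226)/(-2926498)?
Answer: -22157854062328927/51212071010483520 ≈ -0.43267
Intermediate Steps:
1122723/(-2594880) - 213424/(-4127226)/(-2926498) = 1122723*(-1/2594880) - 213424*(-1/4127226)*(-1/2926498) = -124747/288320 + (106712/2063613)*(-1/2926498) = -124747/288320 - 53356/3019579658637 = -22157854062328927/51212071010483520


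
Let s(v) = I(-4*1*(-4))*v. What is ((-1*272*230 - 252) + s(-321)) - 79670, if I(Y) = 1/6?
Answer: -285071/2 ≈ -1.4254e+5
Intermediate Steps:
I(Y) = ⅙
s(v) = v/6
((-1*272*230 - 252) + s(-321)) - 79670 = ((-1*272*230 - 252) + (⅙)*(-321)) - 79670 = ((-272*230 - 252) - 107/2) - 79670 = ((-62560 - 252) - 107/2) - 79670 = (-62812 - 107/2) - 79670 = -125731/2 - 79670 = -285071/2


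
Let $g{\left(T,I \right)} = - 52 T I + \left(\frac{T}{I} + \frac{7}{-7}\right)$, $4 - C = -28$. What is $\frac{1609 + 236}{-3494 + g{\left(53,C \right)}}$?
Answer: $- \frac{19680}{977977} \approx -0.020123$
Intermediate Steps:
$C = 32$ ($C = 4 - -28 = 4 + 28 = 32$)
$g{\left(T,I \right)} = -1 + \frac{T}{I} - 52 I T$ ($g{\left(T,I \right)} = - 52 I T + \left(\frac{T}{I} + 7 \left(- \frac{1}{7}\right)\right) = - 52 I T - \left(1 - \frac{T}{I}\right) = -1 + \frac{T}{I} - 52 I T$)
$\frac{1609 + 236}{-3494 + g{\left(53,C \right)}} = \frac{1609 + 236}{-3494 - \left(1 + 88192 - \frac{53}{32}\right)} = \frac{1845}{-3494 - \frac{2822123}{32}} = \frac{1845}{- \frac{2933931}{32}} = 1845 \left(- \frac{32}{2933931}\right) = - \frac{19680}{977977}$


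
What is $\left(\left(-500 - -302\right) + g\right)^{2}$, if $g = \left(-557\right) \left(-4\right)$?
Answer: $4120900$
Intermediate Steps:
$g = 2228$
$\left(\left(-500 - -302\right) + g\right)^{2} = \left(\left(-500 - -302\right) + 2228\right)^{2} = \left(\left(-500 + 302\right) + 2228\right)^{2} = \left(-198 + 2228\right)^{2} = 2030^{2} = 4120900$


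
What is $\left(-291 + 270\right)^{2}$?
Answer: $441$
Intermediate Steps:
$\left(-291 + 270\right)^{2} = \left(-21\right)^{2} = 441$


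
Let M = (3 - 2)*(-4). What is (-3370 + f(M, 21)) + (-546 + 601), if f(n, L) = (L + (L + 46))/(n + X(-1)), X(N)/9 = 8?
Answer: -56333/17 ≈ -3313.7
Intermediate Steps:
M = -4 (M = 1*(-4) = -4)
X(N) = 72 (X(N) = 9*8 = 72)
f(n, L) = (46 + 2*L)/(72 + n) (f(n, L) = (L + (L + 46))/(n + 72) = (L + (46 + L))/(72 + n) = (46 + 2*L)/(72 + n))
(-3370 + f(M, 21)) + (-546 + 601) = (-3370 + 2*(23 + 21)/(72 - 4)) + (-546 + 601) = (-3370 + 2*44/68) + 55 = (-3370 + 2*(1/68)*44) + 55 = (-3370 + 22/17) + 55 = -57268/17 + 55 = -56333/17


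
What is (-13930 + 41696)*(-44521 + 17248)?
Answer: -757262118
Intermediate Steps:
(-13930 + 41696)*(-44521 + 17248) = 27766*(-27273) = -757262118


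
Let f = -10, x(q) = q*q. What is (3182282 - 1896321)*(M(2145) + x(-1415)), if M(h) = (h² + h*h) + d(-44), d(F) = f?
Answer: 14408247823665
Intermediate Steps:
x(q) = q²
d(F) = -10
M(h) = -10 + 2*h² (M(h) = (h² + h*h) - 10 = (h² + h²) - 10 = 2*h² - 10 = -10 + 2*h²)
(3182282 - 1896321)*(M(2145) + x(-1415)) = (3182282 - 1896321)*((-10 + 2*2145²) + (-1415)²) = 1285961*((-10 + 2*4601025) + 2002225) = 1285961*((-10 + 9202050) + 2002225) = 1285961*(9202040 + 2002225) = 1285961*11204265 = 14408247823665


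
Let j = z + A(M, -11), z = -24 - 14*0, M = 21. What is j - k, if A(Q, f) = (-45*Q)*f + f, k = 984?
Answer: 9376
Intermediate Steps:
A(Q, f) = f - 45*Q*f (A(Q, f) = -45*Q*f + f = f - 45*Q*f)
z = -24 (z = -24 + 0 = -24)
j = 10360 (j = -24 - 11*(1 - 45*21) = -24 - 11*(1 - 945) = -24 - 11*(-944) = -24 + 10384 = 10360)
j - k = 10360 - 1*984 = 10360 - 984 = 9376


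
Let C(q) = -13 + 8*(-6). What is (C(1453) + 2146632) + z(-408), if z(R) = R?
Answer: 2146163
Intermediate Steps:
C(q) = -61 (C(q) = -13 - 48 = -61)
(C(1453) + 2146632) + z(-408) = (-61 + 2146632) - 408 = 2146571 - 408 = 2146163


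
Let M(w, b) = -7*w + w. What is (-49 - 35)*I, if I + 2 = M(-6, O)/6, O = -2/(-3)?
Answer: -336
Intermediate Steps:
O = ⅔ (O = -2*(-⅓) = ⅔ ≈ 0.66667)
M(w, b) = -6*w
I = 4 (I = -2 - 6*(-6)/6 = -2 + 36*(⅙) = -2 + 6 = 4)
(-49 - 35)*I = (-49 - 35)*4 = -84*4 = -336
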